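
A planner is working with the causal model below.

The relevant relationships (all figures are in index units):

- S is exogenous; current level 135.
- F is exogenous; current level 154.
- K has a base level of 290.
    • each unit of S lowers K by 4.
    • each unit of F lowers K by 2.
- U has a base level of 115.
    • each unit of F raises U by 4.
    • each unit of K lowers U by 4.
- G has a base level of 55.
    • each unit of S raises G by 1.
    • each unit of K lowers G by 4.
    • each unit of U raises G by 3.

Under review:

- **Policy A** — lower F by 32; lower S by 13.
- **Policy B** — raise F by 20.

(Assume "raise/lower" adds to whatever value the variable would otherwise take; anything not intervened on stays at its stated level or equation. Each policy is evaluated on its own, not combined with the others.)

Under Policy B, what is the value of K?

-598

Policy B (F + 20):
  S = 135
  F = 154 + 20 = 174
  K = 290 − 4·135 − 2·174 = -598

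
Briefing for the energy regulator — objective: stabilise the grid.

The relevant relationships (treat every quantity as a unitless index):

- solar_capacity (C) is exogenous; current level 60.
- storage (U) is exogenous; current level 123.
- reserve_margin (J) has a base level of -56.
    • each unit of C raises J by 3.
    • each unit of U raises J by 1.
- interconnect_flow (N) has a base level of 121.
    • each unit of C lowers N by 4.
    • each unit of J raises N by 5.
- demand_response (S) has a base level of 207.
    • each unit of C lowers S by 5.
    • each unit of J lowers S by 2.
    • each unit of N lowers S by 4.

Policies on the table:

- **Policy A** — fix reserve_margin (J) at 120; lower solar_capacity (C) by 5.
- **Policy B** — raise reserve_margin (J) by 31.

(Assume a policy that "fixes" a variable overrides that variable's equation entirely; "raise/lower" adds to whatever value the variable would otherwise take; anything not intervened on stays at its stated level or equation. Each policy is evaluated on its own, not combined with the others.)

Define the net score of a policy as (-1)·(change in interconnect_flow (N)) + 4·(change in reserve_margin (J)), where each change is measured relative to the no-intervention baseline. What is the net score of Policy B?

-31

Baseline:
  C = 60
  U = 123
  J = -56 + 3·60 + 123 = 247
  N = 121 − 4·60 + 5·247 = 1116
Policy B (J + 31):
  C = 60
  U = 123
  J = -56 + 3·60 + 123 (+31 from intervention) = 278
  N = 121 − 4·60 + 5·278 = 1271
ΔN = 1271 − 1116 = 155; ΔJ = 278 − 247 = 31
Score = (-1)·155 + 4·31 = -31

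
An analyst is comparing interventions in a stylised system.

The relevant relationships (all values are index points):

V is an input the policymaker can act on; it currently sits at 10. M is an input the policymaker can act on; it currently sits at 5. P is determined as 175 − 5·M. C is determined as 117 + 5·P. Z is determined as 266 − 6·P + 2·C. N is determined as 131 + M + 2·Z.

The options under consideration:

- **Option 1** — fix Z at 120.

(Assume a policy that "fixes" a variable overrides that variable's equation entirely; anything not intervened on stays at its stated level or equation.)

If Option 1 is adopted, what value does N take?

Option 1 (Z := 120):
  M = 5
  P = 175 − 5·5 = 150
  C = 117 + 5·150 = 867
  Z = 120
  N = 131 + 5 + 2·120 = 376

376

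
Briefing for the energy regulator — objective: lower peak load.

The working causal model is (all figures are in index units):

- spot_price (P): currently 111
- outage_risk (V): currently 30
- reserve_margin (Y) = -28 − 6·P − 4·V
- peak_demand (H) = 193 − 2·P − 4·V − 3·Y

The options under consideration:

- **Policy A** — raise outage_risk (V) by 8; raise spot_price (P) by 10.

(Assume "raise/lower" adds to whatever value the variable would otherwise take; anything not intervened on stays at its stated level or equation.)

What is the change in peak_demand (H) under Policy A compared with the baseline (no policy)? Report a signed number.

Baseline:
  P = 111
  V = 30
  Y = -28 − 6·111 − 4·30 = -814
  H = 193 − 2·111 − 4·30 − 3·(-814) = 2293
Policy A (V + 8, P + 10):
  P = 111 + 10 = 121
  V = 30 + 8 = 38
  Y = -28 − 6·121 − 4·38 = -906
  H = 193 − 2·121 − 4·38 − 3·(-906) = 2517
Change in H: 2517 − 2293 = 224

224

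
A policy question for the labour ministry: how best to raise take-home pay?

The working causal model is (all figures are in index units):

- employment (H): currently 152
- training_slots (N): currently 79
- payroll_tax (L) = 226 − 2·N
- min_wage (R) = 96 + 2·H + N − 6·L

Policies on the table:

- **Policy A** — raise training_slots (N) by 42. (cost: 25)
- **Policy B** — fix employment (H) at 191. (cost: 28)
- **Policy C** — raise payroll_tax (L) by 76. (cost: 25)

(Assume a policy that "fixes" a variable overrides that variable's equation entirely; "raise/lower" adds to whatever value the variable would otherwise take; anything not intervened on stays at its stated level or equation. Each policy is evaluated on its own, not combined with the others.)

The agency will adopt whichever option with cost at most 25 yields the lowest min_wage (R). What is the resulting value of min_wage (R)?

Policy A (N + 42):
  H = 152
  N = 79 + 42 = 121
  L = 226 − 2·121 = -16
  R = 96 + 2·152 + 121 − 6·(-16) = 617
Policy C (L + 76):
  H = 152
  N = 79
  L = 226 − 2·79 (+76 from intervention) = 144
  R = 96 + 2·152 + 79 − 6·144 = -385
Comparing — Policy A: R=617, Policy C: R=-385. Lowest is -385 (Policy C).

-385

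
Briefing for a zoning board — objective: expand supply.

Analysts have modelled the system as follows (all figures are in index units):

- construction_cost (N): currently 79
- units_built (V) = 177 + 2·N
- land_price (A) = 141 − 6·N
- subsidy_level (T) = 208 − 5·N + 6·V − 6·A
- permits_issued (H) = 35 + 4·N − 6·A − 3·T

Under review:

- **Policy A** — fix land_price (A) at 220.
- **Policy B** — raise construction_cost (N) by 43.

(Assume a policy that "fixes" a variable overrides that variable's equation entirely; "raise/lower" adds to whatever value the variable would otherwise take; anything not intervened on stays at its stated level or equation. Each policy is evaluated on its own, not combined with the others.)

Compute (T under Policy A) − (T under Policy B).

Policy A (A := 220):
  N = 79
  V = 177 + 2·79 = 335
  A = 220
  T = 208 − 5·79 + 6·335 − 6·220 = 503
Policy B (N + 43):
  N = 79 + 43 = 122
  V = 177 + 2·122 = 421
  A = 141 − 6·122 = -591
  T = 208 − 5·122 + 6·421 − 6·(-591) = 5670
T: 503 − 5670 = -5167

-5167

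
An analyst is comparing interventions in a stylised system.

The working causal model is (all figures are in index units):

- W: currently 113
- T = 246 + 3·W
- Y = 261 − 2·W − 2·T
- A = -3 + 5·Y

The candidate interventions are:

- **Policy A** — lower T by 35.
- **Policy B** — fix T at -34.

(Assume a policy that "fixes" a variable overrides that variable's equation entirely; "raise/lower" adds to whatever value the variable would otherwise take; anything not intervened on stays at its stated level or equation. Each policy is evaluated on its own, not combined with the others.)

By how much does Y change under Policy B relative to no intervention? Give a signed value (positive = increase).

Baseline:
  W = 113
  T = 246 + 3·113 = 585
  Y = 261 − 2·113 − 2·585 = -1135
Policy B (T := -34):
  W = 113
  T = -34
  Y = 261 − 2·113 − 2·(-34) = 103
Change in Y: 103 − (-1135) = 1238

1238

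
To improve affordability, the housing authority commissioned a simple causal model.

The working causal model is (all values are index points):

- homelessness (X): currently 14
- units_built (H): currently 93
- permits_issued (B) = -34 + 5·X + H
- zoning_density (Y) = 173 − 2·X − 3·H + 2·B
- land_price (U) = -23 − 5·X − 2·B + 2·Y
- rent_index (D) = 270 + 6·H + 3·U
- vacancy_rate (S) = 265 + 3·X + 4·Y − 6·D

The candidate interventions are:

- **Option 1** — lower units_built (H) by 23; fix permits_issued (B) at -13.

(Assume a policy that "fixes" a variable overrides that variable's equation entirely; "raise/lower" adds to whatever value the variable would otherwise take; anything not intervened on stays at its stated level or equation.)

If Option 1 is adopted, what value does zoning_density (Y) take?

Option 1 (H − 23, B := -13):
  X = 14
  H = 93 − 23 = 70
  B = -13
  Y = 173 − 2·14 − 3·70 + 2·(-13) = -91

-91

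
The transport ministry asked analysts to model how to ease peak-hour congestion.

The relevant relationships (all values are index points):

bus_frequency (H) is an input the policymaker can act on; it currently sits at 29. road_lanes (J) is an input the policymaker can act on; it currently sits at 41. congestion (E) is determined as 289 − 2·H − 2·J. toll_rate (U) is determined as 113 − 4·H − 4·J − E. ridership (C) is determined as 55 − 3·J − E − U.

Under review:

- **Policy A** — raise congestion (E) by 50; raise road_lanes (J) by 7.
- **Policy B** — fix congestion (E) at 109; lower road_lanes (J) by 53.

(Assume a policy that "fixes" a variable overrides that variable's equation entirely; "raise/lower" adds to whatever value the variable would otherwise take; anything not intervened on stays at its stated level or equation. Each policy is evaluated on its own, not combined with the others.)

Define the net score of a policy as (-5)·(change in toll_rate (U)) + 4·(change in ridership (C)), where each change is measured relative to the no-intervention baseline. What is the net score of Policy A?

348

Baseline:
  H = 29
  J = 41
  E = 289 − 2·29 − 2·41 = 149
  U = 113 − 4·29 − 4·41 − 149 = -316
  C = 55 − 3·41 − 149 − (-316) = 99
Policy A (E + 50, J + 7):
  H = 29
  J = 41 + 7 = 48
  E = 289 − 2·29 − 2·48 (+50 from intervention) = 185
  U = 113 − 4·29 − 4·48 − 185 = -380
  C = 55 − 3·48 − 185 − (-380) = 106
ΔU = -380 − (-316) = -64; ΔC = 106 − 99 = 7
Score = (-5)·(-64) + 4·7 = 348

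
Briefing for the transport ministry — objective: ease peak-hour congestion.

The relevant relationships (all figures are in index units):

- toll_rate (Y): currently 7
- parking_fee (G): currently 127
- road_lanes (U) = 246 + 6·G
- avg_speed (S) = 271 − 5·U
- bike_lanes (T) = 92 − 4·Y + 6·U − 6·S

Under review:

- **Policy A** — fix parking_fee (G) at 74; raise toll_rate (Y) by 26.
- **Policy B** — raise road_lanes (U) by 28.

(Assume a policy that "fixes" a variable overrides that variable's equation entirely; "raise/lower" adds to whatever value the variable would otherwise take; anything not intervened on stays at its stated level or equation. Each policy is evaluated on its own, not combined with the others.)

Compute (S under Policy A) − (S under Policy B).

Policy A (G := 74, Y + 26):
  G = 74
  U = 246 + 6·74 = 690
  S = 271 − 5·690 = -3179
Policy B (U + 28):
  G = 127
  U = 246 + 6·127 (+28 from intervention) = 1036
  S = 271 − 5·1036 = -4909
S: -3179 − (-4909) = 1730

1730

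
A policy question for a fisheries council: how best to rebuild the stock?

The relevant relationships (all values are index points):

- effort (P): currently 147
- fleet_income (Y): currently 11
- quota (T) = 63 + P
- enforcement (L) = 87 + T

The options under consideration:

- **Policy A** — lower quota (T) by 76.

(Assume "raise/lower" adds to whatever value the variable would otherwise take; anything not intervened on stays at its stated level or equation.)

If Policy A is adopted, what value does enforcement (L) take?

Policy A (T − 76):
  P = 147
  T = 63 + 147 (−76 from intervention) = 134
  L = 87 + 134 = 221

221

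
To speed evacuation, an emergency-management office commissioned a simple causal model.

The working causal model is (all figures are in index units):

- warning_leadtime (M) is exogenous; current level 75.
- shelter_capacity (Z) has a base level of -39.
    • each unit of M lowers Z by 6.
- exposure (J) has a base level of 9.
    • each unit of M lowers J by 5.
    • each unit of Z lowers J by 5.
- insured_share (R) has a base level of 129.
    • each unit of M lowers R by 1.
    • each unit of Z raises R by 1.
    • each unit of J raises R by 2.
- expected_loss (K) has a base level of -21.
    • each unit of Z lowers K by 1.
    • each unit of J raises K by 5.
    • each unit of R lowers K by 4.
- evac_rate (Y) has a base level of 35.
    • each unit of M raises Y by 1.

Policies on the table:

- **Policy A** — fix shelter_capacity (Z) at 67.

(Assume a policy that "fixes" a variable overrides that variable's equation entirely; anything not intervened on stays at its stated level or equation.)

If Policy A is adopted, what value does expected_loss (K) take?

1531

Policy A (Z := 67):
  M = 75
  Z = 67
  J = 9 − 5·75 − 5·67 = -701
  R = 129 − 75 + 67 + 2·(-701) = -1281
  K = -21 − 67 + 5·(-701) − 4·(-1281) = 1531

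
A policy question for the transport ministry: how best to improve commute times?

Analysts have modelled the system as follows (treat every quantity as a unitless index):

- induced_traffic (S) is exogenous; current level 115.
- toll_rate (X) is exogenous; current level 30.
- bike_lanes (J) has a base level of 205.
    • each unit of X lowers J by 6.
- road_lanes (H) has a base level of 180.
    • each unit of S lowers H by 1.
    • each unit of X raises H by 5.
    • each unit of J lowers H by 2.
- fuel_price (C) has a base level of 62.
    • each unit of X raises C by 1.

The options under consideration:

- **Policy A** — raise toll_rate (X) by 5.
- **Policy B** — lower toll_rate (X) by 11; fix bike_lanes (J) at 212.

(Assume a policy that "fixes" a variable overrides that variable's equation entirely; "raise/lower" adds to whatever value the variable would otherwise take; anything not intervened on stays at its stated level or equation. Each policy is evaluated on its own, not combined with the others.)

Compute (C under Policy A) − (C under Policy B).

16

Policy A (X + 5):
  X = 30 + 5 = 35
  C = 62 + 35 = 97
Policy B (X − 11, J := 212):
  X = 30 − 11 = 19
  C = 62 + 19 = 81
C: 97 − 81 = 16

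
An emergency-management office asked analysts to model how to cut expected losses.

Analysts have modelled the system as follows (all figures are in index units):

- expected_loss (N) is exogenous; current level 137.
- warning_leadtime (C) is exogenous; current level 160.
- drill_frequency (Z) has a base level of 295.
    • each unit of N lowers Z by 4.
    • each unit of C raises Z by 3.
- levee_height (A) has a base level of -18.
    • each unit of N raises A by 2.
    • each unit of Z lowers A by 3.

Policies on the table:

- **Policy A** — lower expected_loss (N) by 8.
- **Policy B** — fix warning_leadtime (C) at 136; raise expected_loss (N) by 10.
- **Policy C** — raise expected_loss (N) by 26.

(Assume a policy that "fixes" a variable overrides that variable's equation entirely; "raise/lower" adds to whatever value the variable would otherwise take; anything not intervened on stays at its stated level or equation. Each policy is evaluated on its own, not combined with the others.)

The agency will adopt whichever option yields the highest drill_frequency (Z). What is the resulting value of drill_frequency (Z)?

259

Policy A (N − 8):
  N = 137 − 8 = 129
  C = 160
  Z = 295 − 4·129 + 3·160 = 259
Policy B (C := 136, N + 10):
  N = 137 + 10 = 147
  C = 136
  Z = 295 − 4·147 + 3·136 = 115
Policy C (N + 26):
  N = 137 + 26 = 163
  C = 160
  Z = 295 − 4·163 + 3·160 = 123
Comparing — Policy A: Z=259, Policy B: Z=115, Policy C: Z=123. Highest is 259 (Policy A).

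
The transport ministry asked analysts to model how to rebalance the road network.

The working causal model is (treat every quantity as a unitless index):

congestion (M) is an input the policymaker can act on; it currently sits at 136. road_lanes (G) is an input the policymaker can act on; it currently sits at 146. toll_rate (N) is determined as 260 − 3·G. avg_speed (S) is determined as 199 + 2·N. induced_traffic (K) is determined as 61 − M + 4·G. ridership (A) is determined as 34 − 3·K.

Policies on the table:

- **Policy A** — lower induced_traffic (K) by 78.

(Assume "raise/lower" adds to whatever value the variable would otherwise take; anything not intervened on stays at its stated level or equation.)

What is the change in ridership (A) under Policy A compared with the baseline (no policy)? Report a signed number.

234

Baseline:
  M = 136
  G = 146
  K = 61 − 136 + 4·146 = 509
  A = 34 − 3·509 = -1493
Policy A (K − 78):
  M = 136
  G = 146
  K = 61 − 136 + 4·146 (−78 from intervention) = 431
  A = 34 − 3·431 = -1259
Change in A: -1259 − (-1493) = 234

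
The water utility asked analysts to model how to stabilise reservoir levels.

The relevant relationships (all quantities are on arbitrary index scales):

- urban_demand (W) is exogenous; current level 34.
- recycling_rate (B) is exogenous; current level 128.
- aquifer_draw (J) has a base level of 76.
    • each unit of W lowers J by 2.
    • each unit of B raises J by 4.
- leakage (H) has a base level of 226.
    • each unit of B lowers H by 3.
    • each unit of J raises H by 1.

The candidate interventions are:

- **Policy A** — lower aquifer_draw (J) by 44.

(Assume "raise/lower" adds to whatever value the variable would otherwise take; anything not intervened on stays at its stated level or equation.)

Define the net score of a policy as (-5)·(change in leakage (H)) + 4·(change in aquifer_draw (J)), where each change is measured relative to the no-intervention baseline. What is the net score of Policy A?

44

Baseline:
  W = 34
  B = 128
  J = 76 − 2·34 + 4·128 = 520
  H = 226 − 3·128 + 520 = 362
Policy A (J − 44):
  W = 34
  B = 128
  J = 76 − 2·34 + 4·128 (−44 from intervention) = 476
  H = 226 − 3·128 + 476 = 318
ΔH = 318 − 362 = -44; ΔJ = 476 − 520 = -44
Score = (-5)·(-44) + 4·(-44) = 44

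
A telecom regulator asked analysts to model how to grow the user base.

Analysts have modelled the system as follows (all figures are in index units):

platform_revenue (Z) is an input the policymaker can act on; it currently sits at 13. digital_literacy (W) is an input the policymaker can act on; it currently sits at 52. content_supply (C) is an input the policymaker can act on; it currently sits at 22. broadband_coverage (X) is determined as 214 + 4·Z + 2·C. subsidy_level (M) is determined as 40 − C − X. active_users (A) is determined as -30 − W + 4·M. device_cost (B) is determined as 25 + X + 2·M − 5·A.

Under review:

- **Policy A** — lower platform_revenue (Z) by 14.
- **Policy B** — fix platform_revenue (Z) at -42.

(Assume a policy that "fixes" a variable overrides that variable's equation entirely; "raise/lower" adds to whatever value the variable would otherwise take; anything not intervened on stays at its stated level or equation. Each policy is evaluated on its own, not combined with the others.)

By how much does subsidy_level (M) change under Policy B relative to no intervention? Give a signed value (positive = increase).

220

Baseline:
  Z = 13
  C = 22
  X = 214 + 4·13 + 2·22 = 310
  M = 40 − 22 − 310 = -292
Policy B (Z := -42):
  Z = -42
  C = 22
  X = 214 + 4·(-42) + 2·22 = 90
  M = 40 − 22 − 90 = -72
Change in M: -72 − (-292) = 220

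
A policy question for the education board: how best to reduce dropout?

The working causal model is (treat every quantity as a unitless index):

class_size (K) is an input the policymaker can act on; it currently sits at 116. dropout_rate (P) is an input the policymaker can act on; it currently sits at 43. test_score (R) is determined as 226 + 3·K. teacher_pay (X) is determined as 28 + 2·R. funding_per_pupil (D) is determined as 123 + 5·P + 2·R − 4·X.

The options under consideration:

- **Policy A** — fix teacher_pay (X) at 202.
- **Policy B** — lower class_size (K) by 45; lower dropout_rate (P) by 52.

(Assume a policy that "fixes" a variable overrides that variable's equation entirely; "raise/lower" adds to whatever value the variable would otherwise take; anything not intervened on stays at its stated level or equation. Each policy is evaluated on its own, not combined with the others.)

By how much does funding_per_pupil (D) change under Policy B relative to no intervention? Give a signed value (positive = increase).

550

Baseline:
  K = 116
  P = 43
  R = 226 + 3·116 = 574
  X = 28 + 2·574 = 1176
  D = 123 + 5·43 + 2·574 − 4·1176 = -3218
Policy B (K − 45, P − 52):
  K = 116 − 45 = 71
  P = 43 − 52 = -9
  R = 226 + 3·71 = 439
  X = 28 + 2·439 = 906
  D = 123 + 5·(-9) + 2·439 − 4·906 = -2668
Change in D: -2668 − (-3218) = 550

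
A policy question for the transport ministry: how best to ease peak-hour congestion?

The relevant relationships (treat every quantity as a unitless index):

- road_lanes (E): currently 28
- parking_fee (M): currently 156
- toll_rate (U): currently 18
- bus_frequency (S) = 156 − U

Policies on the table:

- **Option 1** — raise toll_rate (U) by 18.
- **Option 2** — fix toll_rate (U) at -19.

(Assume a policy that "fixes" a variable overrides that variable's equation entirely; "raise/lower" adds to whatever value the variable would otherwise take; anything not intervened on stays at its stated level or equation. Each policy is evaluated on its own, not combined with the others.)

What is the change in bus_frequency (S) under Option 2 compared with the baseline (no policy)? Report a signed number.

Baseline:
  U = 18
  S = 156 − 18 = 138
Option 2 (U := -19):
  U = -19
  S = 156 − (-19) = 175
Change in S: 175 − 138 = 37

37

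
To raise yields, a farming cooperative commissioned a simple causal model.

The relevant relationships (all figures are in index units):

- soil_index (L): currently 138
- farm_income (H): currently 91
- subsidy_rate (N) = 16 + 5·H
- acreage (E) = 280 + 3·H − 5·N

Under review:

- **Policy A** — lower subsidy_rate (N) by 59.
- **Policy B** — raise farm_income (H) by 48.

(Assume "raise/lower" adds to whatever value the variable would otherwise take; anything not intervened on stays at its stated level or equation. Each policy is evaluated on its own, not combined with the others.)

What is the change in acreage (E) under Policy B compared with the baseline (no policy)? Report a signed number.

-1056

Baseline:
  H = 91
  N = 16 + 5·91 = 471
  E = 280 + 3·91 − 5·471 = -1802
Policy B (H + 48):
  H = 91 + 48 = 139
  N = 16 + 5·139 = 711
  E = 280 + 3·139 − 5·711 = -2858
Change in E: -2858 − (-1802) = -1056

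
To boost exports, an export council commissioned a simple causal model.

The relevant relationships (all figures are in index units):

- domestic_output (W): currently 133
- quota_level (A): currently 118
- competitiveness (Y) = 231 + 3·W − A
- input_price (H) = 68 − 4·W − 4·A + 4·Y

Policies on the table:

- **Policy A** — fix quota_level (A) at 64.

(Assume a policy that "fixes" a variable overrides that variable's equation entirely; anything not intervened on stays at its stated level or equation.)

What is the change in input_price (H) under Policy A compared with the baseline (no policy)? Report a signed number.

432

Baseline:
  W = 133
  A = 118
  Y = 231 + 3·133 − 118 = 512
  H = 68 − 4·133 − 4·118 + 4·512 = 1112
Policy A (A := 64):
  W = 133
  A = 64
  Y = 231 + 3·133 − 64 = 566
  H = 68 − 4·133 − 4·64 + 4·566 = 1544
Change in H: 1544 − 1112 = 432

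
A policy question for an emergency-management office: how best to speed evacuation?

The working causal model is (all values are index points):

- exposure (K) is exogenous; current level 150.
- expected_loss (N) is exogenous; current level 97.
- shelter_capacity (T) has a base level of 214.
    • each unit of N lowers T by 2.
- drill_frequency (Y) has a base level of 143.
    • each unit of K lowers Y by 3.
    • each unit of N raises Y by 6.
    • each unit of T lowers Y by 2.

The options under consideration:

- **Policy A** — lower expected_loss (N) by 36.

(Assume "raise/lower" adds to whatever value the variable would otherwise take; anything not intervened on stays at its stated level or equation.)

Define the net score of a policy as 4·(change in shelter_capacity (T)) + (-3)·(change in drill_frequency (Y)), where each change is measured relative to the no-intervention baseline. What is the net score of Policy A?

Baseline:
  K = 150
  N = 97
  T = 214 − 2·97 = 20
  Y = 143 − 3·150 + 6·97 − 2·20 = 235
Policy A (N − 36):
  K = 150
  N = 97 − 36 = 61
  T = 214 − 2·61 = 92
  Y = 143 − 3·150 + 6·61 − 2·92 = -125
ΔT = 92 − 20 = 72; ΔY = -125 − 235 = -360
Score = 4·72 + (-3)·(-360) = 1368

1368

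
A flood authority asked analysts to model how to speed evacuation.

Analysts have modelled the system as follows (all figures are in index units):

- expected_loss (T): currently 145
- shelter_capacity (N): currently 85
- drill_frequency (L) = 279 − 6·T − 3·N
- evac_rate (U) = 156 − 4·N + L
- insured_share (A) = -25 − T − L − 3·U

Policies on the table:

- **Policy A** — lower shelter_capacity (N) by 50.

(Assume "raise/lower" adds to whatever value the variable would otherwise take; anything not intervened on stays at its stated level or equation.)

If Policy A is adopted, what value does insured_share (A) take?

2566

Policy A (N − 50):
  T = 145
  N = 85 − 50 = 35
  L = 279 − 6·145 − 3·35 = -696
  U = 156 − 4·35 + (-696) = -680
  A = -25 − 145 − (-696) − 3·(-680) = 2566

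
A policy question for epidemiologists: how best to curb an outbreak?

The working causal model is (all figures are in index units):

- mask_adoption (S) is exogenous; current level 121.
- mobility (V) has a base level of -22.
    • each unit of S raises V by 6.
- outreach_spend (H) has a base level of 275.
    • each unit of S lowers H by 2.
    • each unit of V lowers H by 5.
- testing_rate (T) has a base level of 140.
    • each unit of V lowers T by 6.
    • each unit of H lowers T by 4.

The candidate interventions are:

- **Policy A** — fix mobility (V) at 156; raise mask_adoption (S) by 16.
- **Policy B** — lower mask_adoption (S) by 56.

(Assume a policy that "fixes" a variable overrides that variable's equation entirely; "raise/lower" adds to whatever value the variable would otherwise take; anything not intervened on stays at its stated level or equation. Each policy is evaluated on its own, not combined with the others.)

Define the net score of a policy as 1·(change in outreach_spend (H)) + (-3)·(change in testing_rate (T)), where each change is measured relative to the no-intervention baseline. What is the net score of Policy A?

Baseline:
  S = 121
  V = -22 + 6·121 = 704
  H = 275 − 2·121 − 5·704 = -3487
  T = 140 − 6·704 − 4·(-3487) = 9864
Policy A (V := 156, S + 16):
  S = 121 + 16 = 137
  V = 156
  H = 275 − 2·137 − 5·156 = -779
  T = 140 − 6·156 − 4·(-779) = 2320
ΔH = -779 − (-3487) = 2708; ΔT = 2320 − 9864 = -7544
Score = 1·2708 + (-3)·(-7544) = 25340

25340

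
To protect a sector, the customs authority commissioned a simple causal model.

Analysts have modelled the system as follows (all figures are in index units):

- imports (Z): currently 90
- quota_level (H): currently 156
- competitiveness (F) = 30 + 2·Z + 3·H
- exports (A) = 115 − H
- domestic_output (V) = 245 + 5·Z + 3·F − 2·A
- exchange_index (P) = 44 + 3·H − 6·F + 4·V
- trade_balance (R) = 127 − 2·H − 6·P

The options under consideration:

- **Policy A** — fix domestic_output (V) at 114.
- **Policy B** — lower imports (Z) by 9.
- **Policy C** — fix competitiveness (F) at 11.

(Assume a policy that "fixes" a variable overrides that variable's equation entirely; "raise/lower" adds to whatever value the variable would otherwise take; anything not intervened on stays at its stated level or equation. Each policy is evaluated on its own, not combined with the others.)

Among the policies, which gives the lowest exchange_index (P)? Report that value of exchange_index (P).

-3100

Policy A (V := 114):
  Z = 90
  H = 156
  F = 30 + 2·90 + 3·156 = 678
  A = 115 − 156 = -41
  V = 114
  P = 44 + 3·156 − 6·678 + 4·114 = -3100
Policy B (Z − 9):
  Z = 90 − 9 = 81
  H = 156
  F = 30 + 2·81 + 3·156 = 660
  A = 115 − 156 = -41
  V = 245 + 5·81 + 3·660 − 2·(-41) = 2712
  P = 44 + 3·156 − 6·660 + 4·2712 = 7400
Policy C (F := 11):
  Z = 90
  H = 156
  F = 11
  A = 115 − 156 = -41
  V = 245 + 5·90 + 3·11 − 2·(-41) = 810
  P = 44 + 3·156 − 6·11 + 4·810 = 3686
Comparing — Policy A: P=-3100, Policy B: P=7400, Policy C: P=3686. Lowest is -3100 (Policy A).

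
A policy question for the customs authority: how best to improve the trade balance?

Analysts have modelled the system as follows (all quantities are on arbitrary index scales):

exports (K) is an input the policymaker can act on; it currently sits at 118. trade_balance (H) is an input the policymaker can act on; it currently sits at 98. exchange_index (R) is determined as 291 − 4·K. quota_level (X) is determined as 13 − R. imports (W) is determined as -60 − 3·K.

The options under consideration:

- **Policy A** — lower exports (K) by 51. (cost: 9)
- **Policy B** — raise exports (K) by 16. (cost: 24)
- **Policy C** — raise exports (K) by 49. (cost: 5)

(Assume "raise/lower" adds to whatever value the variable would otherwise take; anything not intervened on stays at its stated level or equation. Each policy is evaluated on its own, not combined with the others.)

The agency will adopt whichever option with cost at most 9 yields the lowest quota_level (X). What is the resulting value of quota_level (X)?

Policy A (K − 51):
  K = 118 − 51 = 67
  R = 291 − 4·67 = 23
  X = 13 − 23 = -10
Policy C (K + 49):
  K = 118 + 49 = 167
  R = 291 − 4·167 = -377
  X = 13 − (-377) = 390
Comparing — Policy A: X=-10, Policy C: X=390. Lowest is -10 (Policy A).

-10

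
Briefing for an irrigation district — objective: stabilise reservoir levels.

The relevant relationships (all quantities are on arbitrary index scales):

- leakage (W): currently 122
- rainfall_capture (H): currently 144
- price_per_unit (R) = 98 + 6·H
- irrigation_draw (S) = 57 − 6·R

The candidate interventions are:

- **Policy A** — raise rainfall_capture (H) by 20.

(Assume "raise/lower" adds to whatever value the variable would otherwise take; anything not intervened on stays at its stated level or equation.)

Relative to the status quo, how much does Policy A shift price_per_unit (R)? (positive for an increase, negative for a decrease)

Baseline:
  H = 144
  R = 98 + 6·144 = 962
Policy A (H + 20):
  H = 144 + 20 = 164
  R = 98 + 6·164 = 1082
Change in R: 1082 − 962 = 120

120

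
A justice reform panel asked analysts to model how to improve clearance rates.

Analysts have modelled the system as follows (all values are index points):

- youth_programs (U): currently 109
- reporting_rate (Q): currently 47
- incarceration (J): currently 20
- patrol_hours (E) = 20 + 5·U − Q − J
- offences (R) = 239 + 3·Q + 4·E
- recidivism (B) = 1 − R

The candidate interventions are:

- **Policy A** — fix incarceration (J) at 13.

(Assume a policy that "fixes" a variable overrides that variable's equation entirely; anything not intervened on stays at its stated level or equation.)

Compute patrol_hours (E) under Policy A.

Policy A (J := 13):
  U = 109
  Q = 47
  J = 13
  E = 20 + 5·109 − 47 − 13 = 505

505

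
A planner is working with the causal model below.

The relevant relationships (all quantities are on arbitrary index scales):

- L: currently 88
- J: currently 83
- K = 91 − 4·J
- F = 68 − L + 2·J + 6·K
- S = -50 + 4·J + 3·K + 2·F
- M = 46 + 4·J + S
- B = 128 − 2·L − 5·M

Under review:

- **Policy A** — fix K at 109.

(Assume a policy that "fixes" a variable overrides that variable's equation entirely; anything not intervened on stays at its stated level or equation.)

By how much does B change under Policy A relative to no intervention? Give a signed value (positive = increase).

-26250

Baseline:
  L = 88
  J = 83
  K = 91 − 4·83 = -241
  F = 68 − 88 + 2·83 + 6·(-241) = -1300
  S = -50 + 4·83 + 3·(-241) + 2·(-1300) = -3041
  M = 46 + 4·83 + (-3041) = -2663
  B = 128 − 2·88 − 5·(-2663) = 13267
Policy A (K := 109):
  L = 88
  J = 83
  K = 109
  F = 68 − 88 + 2·83 + 6·109 = 800
  S = -50 + 4·83 + 3·109 + 2·800 = 2209
  M = 46 + 4·83 + 2209 = 2587
  B = 128 − 2·88 − 5·2587 = -12983
Change in B: -12983 − 13267 = -26250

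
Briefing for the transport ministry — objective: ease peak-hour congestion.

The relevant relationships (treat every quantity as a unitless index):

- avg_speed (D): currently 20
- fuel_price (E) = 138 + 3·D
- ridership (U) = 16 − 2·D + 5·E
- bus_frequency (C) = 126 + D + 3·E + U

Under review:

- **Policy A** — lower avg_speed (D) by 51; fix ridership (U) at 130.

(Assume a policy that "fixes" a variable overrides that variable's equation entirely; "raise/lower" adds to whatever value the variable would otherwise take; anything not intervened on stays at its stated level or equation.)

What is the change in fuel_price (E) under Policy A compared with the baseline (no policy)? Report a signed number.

Baseline:
  D = 20
  E = 138 + 3·20 = 198
Policy A (D − 51, U := 130):
  D = 20 − 51 = -31
  E = 138 + 3·(-31) = 45
Change in E: 45 − 198 = -153

-153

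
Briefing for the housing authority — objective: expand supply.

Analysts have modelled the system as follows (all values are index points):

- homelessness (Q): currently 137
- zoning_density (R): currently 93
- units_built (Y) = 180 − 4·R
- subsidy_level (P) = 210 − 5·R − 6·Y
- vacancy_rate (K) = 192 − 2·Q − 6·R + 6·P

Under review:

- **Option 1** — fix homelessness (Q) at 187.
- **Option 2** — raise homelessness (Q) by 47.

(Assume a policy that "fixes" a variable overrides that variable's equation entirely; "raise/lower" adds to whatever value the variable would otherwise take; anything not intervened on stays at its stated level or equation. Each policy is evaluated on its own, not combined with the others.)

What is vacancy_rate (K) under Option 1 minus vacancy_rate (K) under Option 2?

Option 1 (Q := 187):
  Q = 187
  R = 93
  Y = 180 − 4·93 = -192
  P = 210 − 5·93 − 6·(-192) = 897
  K = 192 − 2·187 − 6·93 + 6·897 = 4642
Option 2 (Q + 47):
  Q = 137 + 47 = 184
  R = 93
  Y = 180 − 4·93 = -192
  P = 210 − 5·93 − 6·(-192) = 897
  K = 192 − 2·184 − 6·93 + 6·897 = 4648
K: 4642 − 4648 = -6

-6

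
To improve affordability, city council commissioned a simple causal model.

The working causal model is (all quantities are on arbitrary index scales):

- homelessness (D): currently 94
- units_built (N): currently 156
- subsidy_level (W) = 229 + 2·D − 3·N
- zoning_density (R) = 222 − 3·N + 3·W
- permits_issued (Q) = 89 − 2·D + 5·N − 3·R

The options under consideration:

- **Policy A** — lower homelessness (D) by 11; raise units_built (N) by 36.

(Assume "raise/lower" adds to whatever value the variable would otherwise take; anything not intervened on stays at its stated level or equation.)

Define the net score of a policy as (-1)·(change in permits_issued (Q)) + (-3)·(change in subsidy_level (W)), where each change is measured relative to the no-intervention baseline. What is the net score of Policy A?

Baseline:
  D = 94
  N = 156
  W = 229 + 2·94 − 3·156 = -51
  R = 222 − 3·156 + 3·(-51) = -399
  Q = 89 − 2·94 + 5·156 − 3·(-399) = 1878
Policy A (D − 11, N + 36):
  D = 94 − 11 = 83
  N = 156 + 36 = 192
  W = 229 + 2·83 − 3·192 = -181
  R = 222 − 3·192 + 3·(-181) = -897
  Q = 89 − 2·83 + 5·192 − 3·(-897) = 3574
ΔQ = 3574 − 1878 = 1696; ΔW = -181 − (-51) = -130
Score = (-1)·1696 + (-3)·(-130) = -1306

-1306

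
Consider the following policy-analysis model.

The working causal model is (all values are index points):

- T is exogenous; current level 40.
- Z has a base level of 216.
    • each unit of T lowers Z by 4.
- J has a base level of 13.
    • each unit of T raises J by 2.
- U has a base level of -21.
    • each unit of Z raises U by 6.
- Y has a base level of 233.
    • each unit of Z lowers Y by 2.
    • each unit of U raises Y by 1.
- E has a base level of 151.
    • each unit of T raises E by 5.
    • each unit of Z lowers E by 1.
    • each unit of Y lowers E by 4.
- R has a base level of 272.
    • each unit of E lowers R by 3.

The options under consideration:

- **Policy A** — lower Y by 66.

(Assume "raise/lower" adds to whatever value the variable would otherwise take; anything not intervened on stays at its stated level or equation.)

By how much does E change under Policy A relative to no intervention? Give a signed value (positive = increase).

264

Baseline:
  T = 40
  Z = 216 − 4·40 = 56
  U = -21 + 6·56 = 315
  Y = 233 − 2·56 + 315 = 436
  E = 151 + 5·40 − 56 − 4·436 = -1449
Policy A (Y − 66):
  T = 40
  Z = 216 − 4·40 = 56
  U = -21 + 6·56 = 315
  Y = 233 − 2·56 + 315 (−66 from intervention) = 370
  E = 151 + 5·40 − 56 − 4·370 = -1185
Change in E: -1185 − (-1449) = 264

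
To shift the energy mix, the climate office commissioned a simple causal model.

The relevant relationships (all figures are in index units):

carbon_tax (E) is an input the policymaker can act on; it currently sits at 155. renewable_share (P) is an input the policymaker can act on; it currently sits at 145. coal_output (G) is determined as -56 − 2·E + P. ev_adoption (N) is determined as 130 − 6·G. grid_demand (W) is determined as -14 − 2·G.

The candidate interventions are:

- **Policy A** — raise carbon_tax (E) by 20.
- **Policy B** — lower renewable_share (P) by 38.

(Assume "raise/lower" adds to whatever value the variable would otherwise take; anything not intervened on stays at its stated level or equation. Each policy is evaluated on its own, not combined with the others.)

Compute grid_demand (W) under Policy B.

504

Policy B (P − 38):
  E = 155
  P = 145 − 38 = 107
  G = -56 − 2·155 + 107 = -259
  W = -14 − 2·(-259) = 504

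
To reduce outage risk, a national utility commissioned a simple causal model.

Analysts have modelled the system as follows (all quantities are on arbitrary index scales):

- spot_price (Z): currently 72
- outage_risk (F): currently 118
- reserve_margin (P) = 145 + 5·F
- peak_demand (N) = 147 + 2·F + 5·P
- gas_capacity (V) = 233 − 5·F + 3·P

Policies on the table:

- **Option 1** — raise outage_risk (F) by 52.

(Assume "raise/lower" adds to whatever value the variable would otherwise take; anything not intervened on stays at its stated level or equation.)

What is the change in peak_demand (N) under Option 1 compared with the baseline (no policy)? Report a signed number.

1404

Baseline:
  F = 118
  P = 145 + 5·118 = 735
  N = 147 + 2·118 + 5·735 = 4058
Option 1 (F + 52):
  F = 118 + 52 = 170
  P = 145 + 5·170 = 995
  N = 147 + 2·170 + 5·995 = 5462
Change in N: 5462 − 4058 = 1404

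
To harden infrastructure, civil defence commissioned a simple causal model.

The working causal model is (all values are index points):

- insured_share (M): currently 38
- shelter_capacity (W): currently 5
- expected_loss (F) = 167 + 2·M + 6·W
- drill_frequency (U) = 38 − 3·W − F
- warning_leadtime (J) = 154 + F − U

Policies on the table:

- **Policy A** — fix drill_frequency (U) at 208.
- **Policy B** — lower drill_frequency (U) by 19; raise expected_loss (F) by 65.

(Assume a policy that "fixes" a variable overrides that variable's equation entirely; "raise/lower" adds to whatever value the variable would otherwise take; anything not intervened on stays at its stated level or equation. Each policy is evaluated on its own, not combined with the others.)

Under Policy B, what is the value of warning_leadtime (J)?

826

Policy B (U − 19, F + 65):
  M = 38
  W = 5
  F = 167 + 2·38 + 6·5 (+65 from intervention) = 338
  U = 38 − 3·5 − 338 (−19 from intervention) = -334
  J = 154 + 338 − (-334) = 826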